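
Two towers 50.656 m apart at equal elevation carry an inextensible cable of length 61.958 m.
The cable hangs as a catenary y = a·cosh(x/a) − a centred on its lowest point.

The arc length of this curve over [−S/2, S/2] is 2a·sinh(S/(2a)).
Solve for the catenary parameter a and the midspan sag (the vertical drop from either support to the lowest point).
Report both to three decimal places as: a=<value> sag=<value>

a=22.589 sag=15.751

seed: a₀ = √(S³/(24(L−S))) = √(50.656³/(24·11.302)) = 21.890872
iter 1: u=1.157012  f(a)=+7.811e-01  f'(a)=-1.178e+00  a ← 21.890872 − (+7.811e-01/-1.178e+00) = 22.554141
iter 2: u=1.122987  f(a)=+3.690e-02  f'(a)=-1.069e+00  a ← 22.554141 − (+3.690e-02/-1.069e+00) = 22.588672
iter 3: u=1.121270  f(a)=+9.143e-05  f'(a)=-1.063e+00  a ← 22.588672 − (+9.143e-05/-1.063e+00) = 22.588758
iter 4: u=1.121266  f(a)=+5.643e-10  f'(a)=-1.063e+00  a ← 22.588758 − (+5.643e-10/-1.063e+00) = 22.588758
iter 5: u=1.121266  f(a)=+0.000e+00  f'(a)=-1.063e+00  a ← 22.588758 − (+0.000e+00/-1.063e+00) = 22.588758
converged: |Δa| < 1e-12 after 5 iterations
sag = a·(cosh(S/(2a)) − 1) = 22.588758·(cosh(1.121266) − 1) = 15.751174
T_max/T_min = cosh(S/(2a)) = 1.697301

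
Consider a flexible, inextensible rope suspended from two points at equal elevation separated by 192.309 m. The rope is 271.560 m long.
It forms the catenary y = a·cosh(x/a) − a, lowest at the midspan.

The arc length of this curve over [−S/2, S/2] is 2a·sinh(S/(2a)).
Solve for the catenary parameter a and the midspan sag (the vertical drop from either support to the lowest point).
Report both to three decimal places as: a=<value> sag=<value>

seed: a₀ = √(S³/(24(L−S))) = √(192.309³/(24·79.251)) = 61.149290
iter 1: u=1.572455  f(a)=+1.039e+01  f'(a)=-3.292e+00  a ← 61.149290 − (+1.039e+01/-3.292e+00) = 64.306708
iter 2: u=1.495248  f(a)=+8.594e-01  f'(a)=-2.768e+00  a ← 64.306708 − (+8.594e-01/-2.768e+00) = 64.617127
iter 3: u=1.488065  f(a)=+7.043e-03  f'(a)=-2.723e+00  a ← 64.617127 − (+7.043e-03/-2.723e+00) = 64.619713
iter 4: u=1.488006  f(a)=+4.817e-07  f'(a)=-2.723e+00  a ← 64.619713 − (+4.817e-07/-2.723e+00) = 64.619713
iter 5: u=1.488006  f(a)=+5.684e-14  f'(a)=-2.723e+00  a ← 64.619713 − (+5.684e-14/-2.723e+00) = 64.619713
converged: |Δa| < 1e-12 after 5 iterations
sag = a·(cosh(S/(2a)) − 1) = 64.619713·(cosh(1.488006) − 1) = 85.752877
T_max/T_min = cosh(S/(2a)) = 2.327039

a=64.620 sag=85.753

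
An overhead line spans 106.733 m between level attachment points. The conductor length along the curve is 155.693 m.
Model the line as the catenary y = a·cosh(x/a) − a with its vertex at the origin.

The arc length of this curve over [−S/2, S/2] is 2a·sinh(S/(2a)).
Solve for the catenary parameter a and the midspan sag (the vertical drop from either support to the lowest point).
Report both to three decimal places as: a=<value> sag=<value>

seed: a₀ = √(S³/(24(L−S))) = √(106.733³/(24·48.960)) = 32.167829
iter 1: u=1.659002  f(a)=+7.196e+00  f'(a)=-3.969e+00  a ← 32.167829 − (+7.196e+00/-3.969e+00) = 33.981205
iter 2: u=1.570471  f(a)=+6.534e-01  f'(a)=-3.278e+00  a ← 33.981205 − (+6.534e-01/-3.278e+00) = 34.180531
iter 3: u=1.561313  f(a)=+6.573e-03  f'(a)=-3.212e+00  a ← 34.180531 − (+6.573e-03/-3.212e+00) = 34.182578
iter 4: u=1.561219  f(a)=+6.801e-07  f'(a)=-3.212e+00  a ← 34.182578 − (+6.801e-07/-3.212e+00) = 34.182578
iter 5: u=1.561219  f(a)=+0.000e+00  f'(a)=-3.212e+00  a ← 34.182578 − (+0.000e+00/-3.212e+00) = 34.182578
converged: |Δa| < 1e-12 after 5 iterations
sag = a·(cosh(S/(2a)) − 1) = 34.182578·(cosh(1.561219) − 1) = 50.838162
T_max/T_min = cosh(S/(2a)) = 2.487254

a=34.183 sag=50.838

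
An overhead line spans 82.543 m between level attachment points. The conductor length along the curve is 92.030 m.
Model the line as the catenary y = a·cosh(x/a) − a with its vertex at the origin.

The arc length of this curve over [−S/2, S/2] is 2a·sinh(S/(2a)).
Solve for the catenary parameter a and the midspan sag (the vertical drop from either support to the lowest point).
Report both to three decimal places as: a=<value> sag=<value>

a=50.534 sag=17.811

seed: a₀ = √(S³/(24(L−S))) = √(82.543³/(24·9.487)) = 49.699304
iter 1: u=0.830424  f(a)=+3.325e-01  f'(a)=-4.088e-01  a ← 49.699304 − (+3.325e-01/-4.088e-01) = 50.512828
iter 2: u=0.817050  f(a)=+8.341e-03  f'(a)=-3.885e-01  a ← 50.512828 − (+8.341e-03/-3.885e-01) = 50.534298
iter 3: u=0.816703  f(a)=+5.547e-06  f'(a)=-3.880e-01  a ← 50.534298 − (+5.547e-06/-3.880e-01) = 50.534312
iter 4: u=0.816703  f(a)=+2.473e-12  f'(a)=-3.880e-01  a ← 50.534312 − (+2.473e-12/-3.880e-01) = 50.534312
converged: |Δa| < 1e-12 after 4 iterations
sag = a·(cosh(S/(2a)) − 1) = 50.534312·(cosh(0.816703) − 1) = 17.811111
T_max/T_min = cosh(S/(2a)) = 1.352456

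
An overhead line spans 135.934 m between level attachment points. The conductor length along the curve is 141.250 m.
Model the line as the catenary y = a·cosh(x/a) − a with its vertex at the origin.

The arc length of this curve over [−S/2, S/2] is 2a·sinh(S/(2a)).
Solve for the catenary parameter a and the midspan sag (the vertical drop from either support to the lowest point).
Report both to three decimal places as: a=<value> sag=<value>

seed: a₀ = √(S³/(24(L−S))) = √(135.934³/(24·5.316)) = 140.311749
iter 1: u=0.484400  f(a)=+6.272e-02  f'(a)=-7.757e-02  a ← 140.311749 − (+6.272e-02/-7.757e-02) = 141.120310
iter 2: u=0.481625  f(a)=+5.463e-04  f'(a)=-7.622e-02  a ← 141.120310 − (+5.463e-04/-7.622e-02) = 141.127477
iter 3: u=0.481600  f(a)=+4.225e-08  f'(a)=-7.621e-02  a ← 141.127477 − (+4.225e-08/-7.621e-02) = 141.127478
iter 4: u=0.481600  f(a)=+0.000e+00  f'(a)=-7.621e-02  a ← 141.127478 − (+0.000e+00/-7.621e-02) = 141.127478
converged: |Δa| < 1e-12 after 4 iterations
sag = a·(cosh(S/(2a)) − 1) = 141.127478·(cosh(0.481600) − 1) = 16.685245
T_max/T_min = cosh(S/(2a)) = 1.118228

a=141.127 sag=16.685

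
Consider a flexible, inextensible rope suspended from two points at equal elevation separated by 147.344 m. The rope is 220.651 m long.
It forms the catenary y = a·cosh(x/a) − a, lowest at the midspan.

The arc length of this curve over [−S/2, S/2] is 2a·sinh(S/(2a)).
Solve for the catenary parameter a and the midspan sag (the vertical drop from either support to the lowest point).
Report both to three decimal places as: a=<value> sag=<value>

seed: a₀ = √(S³/(24(L−S))) = √(147.344³/(24·73.307)) = 42.640309
iter 1: u=1.727755  f(a)=+1.175e+01  f'(a)=-4.580e+00  a ← 42.640309 − (+1.175e+01/-4.580e+00) = 45.206059
iter 2: u=1.629693  f(a)=+1.144e+00  f'(a)=-3.728e+00  a ← 45.206059 − (+1.144e+00/-3.728e+00) = 45.512991
iter 3: u=1.618703  f(a)=+1.343e-02  f'(a)=-3.641e+00  a ← 45.512991 − (+1.343e-02/-3.641e+00) = 45.516680
iter 4: u=1.618571  f(a)=+1.899e-06  f'(a)=-3.640e+00  a ← 45.516680 − (+1.899e-06/-3.640e+00) = 45.516680
iter 5: u=1.618571  f(a)=+2.842e-14  f'(a)=-3.640e+00  a ← 45.516680 − (+2.842e-14/-3.640e+00) = 45.516680
converged: |Δa| < 1e-12 after 5 iterations
sag = a·(cosh(S/(2a)) − 1) = 45.516680·(cosh(1.618571) − 1) = 73.829389
T_max/T_min = cosh(S/(2a)) = 2.622029

a=45.517 sag=73.829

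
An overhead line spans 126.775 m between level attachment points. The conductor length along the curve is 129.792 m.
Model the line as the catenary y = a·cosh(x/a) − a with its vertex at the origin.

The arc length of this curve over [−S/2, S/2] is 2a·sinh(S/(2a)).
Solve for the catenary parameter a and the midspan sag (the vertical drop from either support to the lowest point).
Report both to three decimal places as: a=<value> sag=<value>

seed: a₀ = √(S³/(24(L−S))) = √(126.775³/(24·3.017)) = 167.747924
iter 1: u=0.377874  f(a)=+2.161e-02  f'(a)=-3.649e-02  a ← 167.747924 − (+2.161e-02/-3.649e-02) = 168.340273
iter 2: u=0.376544  f(a)=+1.150e-04  f'(a)=-3.610e-02  a ← 168.340273 − (+1.150e-04/-3.610e-02) = 168.343460
iter 3: u=0.376537  f(a)=+3.296e-09  f'(a)=-3.610e-02  a ← 168.343460 − (+3.296e-09/-3.610e-02) = 168.343460
iter 4: u=0.376537  f(a)=+0.000e+00  f'(a)=-3.610e-02  a ← 168.343460 − (+0.000e+00/-3.610e-02) = 168.343460
converged: |Δa| < 1e-12 after 4 iterations
sag = a·(cosh(S/(2a)) − 1) = 168.343460·(cosh(0.376537) − 1) = 12.075528
T_max/T_min = cosh(S/(2a)) = 1.071731

a=168.343 sag=12.076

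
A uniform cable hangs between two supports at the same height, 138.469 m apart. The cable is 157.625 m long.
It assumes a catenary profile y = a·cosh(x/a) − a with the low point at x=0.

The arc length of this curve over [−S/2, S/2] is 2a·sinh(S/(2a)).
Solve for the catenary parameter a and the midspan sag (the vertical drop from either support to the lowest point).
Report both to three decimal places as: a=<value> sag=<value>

seed: a₀ = √(S³/(24(L−S))) = √(138.469³/(24·19.156)) = 75.992512
iter 1: u=0.911070  f(a)=+8.109e-01  f'(a)=-5.473e-01  a ← 75.992512 − (+8.109e-01/-5.473e-01) = 77.474279
iter 2: u=0.893645  f(a)=+2.433e-02  f'(a)=-5.149e-01  a ← 77.474279 − (+2.433e-02/-5.149e-01) = 77.521525
iter 3: u=0.893100  f(a)=+2.339e-05  f'(a)=-5.139e-01  a ← 77.521525 − (+2.339e-05/-5.139e-01) = 77.521570
iter 4: u=0.893100  f(a)=+2.163e-11  f'(a)=-5.139e-01  a ← 77.521570 − (+2.163e-11/-5.139e-01) = 77.521570
converged: |Δa| < 1e-12 after 4 iterations
sag = a·(cosh(S/(2a)) − 1) = 77.521570·(cosh(0.893100) − 1) = 33.027080
T_max/T_min = cosh(S/(2a)) = 1.426037

a=77.522 sag=33.027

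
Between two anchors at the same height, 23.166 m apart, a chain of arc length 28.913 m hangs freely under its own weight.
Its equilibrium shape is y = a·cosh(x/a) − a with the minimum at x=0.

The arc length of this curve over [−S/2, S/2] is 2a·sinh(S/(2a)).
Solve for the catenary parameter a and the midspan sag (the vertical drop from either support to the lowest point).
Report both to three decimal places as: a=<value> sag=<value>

seed: a₀ = √(S³/(24(L−S))) = √(23.166³/(24·5.747)) = 9.494025
iter 1: u=1.220031  f(a)=+4.432e-01  f'(a)=-1.401e+00  a ← 9.494025 − (+4.432e-01/-1.401e+00) = 9.810428
iter 2: u=1.180682  f(a)=+2.312e-02  f'(a)=-1.258e+00  a ← 9.810428 − (+2.312e-02/-1.258e+00) = 9.828806
iter 3: u=1.178475  f(a)=+7.058e-05  f'(a)=-1.250e+00  a ← 9.828806 − (+7.058e-05/-1.250e+00) = 9.828862
iter 4: u=1.178468  f(a)=+6.622e-10  f'(a)=-1.250e+00  a ← 9.828862 − (+6.622e-10/-1.250e+00) = 9.828862
iter 5: u=1.178468  f(a)=-3.553e-15  f'(a)=-1.250e+00  a ← 9.828862 − (-3.553e-15/-1.250e+00) = 9.828862
converged: |Δa| < 1e-12 after 5 iterations
sag = a·(cosh(S/(2a)) − 1) = 9.828862·(cosh(1.178468) − 1) = 7.652469
T_max/T_min = cosh(S/(2a)) = 1.778571

a=9.829 sag=7.652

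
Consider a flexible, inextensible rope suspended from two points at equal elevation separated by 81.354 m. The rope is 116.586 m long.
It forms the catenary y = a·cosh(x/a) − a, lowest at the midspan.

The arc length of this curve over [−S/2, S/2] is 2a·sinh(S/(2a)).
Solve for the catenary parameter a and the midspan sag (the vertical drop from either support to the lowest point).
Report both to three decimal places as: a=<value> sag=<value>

a=26.734 sag=37.397

seed: a₀ = √(S³/(24(L−S))) = √(81.354³/(24·35.232)) = 25.234465
iter 1: u=1.611962  f(a)=+4.871e+00  f'(a)=-3.589e+00  a ← 25.234465 − (+4.871e+00/-3.589e+00) = 26.591821
iter 2: u=1.529681  f(a)=+4.206e-01  f'(a)=-2.993e+00  a ← 26.591821 − (+4.206e-01/-2.993e+00) = 26.732344
iter 3: u=1.521640  f(a)=+3.792e-03  f'(a)=-2.940e+00  a ← 26.732344 − (+3.792e-03/-2.940e+00) = 26.733634
iter 4: u=1.521566  f(a)=+3.142e-07  f'(a)=-2.939e+00  a ← 26.733634 − (+3.142e-07/-2.939e+00) = 26.733634
iter 5: u=1.521566  f(a)=+0.000e+00  f'(a)=-2.939e+00  a ← 26.733634 − (+0.000e+00/-2.939e+00) = 26.733634
converged: |Δa| < 1e-12 after 5 iterations
sag = a·(cosh(S/(2a)) − 1) = 26.733634·(cosh(1.521566) − 1) = 37.397178
T_max/T_min = cosh(S/(2a)) = 2.398881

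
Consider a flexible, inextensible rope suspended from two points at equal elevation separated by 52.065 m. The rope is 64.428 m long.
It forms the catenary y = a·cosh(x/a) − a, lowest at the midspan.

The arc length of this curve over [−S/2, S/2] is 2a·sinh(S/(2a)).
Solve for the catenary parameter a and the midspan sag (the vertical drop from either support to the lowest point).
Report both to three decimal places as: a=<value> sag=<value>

seed: a₀ = √(S³/(24(L−S))) = √(52.065³/(24·12.363)) = 21.809778
iter 1: u=1.193616  f(a)=+9.112e-01  f'(a)=-1.304e+00  a ← 21.809778 − (+9.112e-01/-1.304e+00) = 22.508699
iter 2: u=1.156553  f(a)=+4.563e-02  f'(a)=-1.176e+00  a ← 22.508699 − (+4.563e-02/-1.176e+00) = 22.547500
iter 3: u=1.154563  f(a)=+1.278e-04  f'(a)=-1.169e+00  a ← 22.547500 − (+1.278e-04/-1.169e+00) = 22.547610
iter 4: u=1.154557  f(a)=+1.009e-09  f'(a)=-1.169e+00  a ← 22.547610 − (+1.009e-09/-1.169e+00) = 22.547610
iter 5: u=1.154557  f(a)=+0.000e+00  f'(a)=-1.169e+00  a ← 22.547610 − (+0.000e+00/-1.169e+00) = 22.547610
converged: |Δa| < 1e-12 after 5 iterations
sag = a·(cosh(S/(2a)) − 1) = 22.547610·(cosh(1.154557) − 1) = 16.773333
T_max/T_min = cosh(S/(2a)) = 1.743907

a=22.548 sag=16.773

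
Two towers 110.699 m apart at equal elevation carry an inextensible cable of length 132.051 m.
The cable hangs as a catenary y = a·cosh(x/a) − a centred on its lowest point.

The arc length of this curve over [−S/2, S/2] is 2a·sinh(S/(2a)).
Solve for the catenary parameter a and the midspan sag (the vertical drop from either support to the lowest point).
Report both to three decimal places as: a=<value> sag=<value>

seed: a₀ = √(S³/(24(L−S))) = √(110.699³/(24·21.352)) = 51.450624
iter 1: u=1.075779  f(a)=+1.270e+00  f'(a)=-9.301e-01  a ← 51.450624 − (+1.270e+00/-9.301e-01) = 52.816193
iter 2: u=1.047965  f(a)=+5.232e-02  f'(a)=-8.549e-01  a ← 52.816193 − (+5.232e-02/-8.549e-01) = 52.877396
iter 3: u=1.046752  f(a)=+9.725e-05  f'(a)=-8.517e-01  a ← 52.877396 − (+9.725e-05/-8.517e-01) = 52.877510
iter 4: u=1.046749  f(a)=+3.373e-10  f'(a)=-8.517e-01  a ← 52.877510 − (+3.373e-10/-8.517e-01) = 52.877510
iter 5: u=1.046749  f(a)=-2.842e-14  f'(a)=-8.517e-01  a ← 52.877510 − (-2.842e-14/-8.517e-01) = 52.877510
converged: |Δa| < 1e-12 after 5 iterations
sag = a·(cosh(S/(2a)) − 1) = 52.877510·(cosh(1.046749) − 1) = 31.712074
T_max/T_min = cosh(S/(2a)) = 1.599727

a=52.878 sag=31.712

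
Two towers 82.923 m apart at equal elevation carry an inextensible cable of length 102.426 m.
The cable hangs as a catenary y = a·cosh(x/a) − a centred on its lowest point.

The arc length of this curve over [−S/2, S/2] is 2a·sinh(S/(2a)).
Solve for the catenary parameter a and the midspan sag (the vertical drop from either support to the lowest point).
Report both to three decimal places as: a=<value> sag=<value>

seed: a₀ = √(S³/(24(L−S))) = √(82.923³/(24·19.503)) = 34.902471
iter 1: u=1.187924  f(a)=+1.423e+00  f'(a)=-1.283e+00  a ← 34.902471 − (+1.423e+00/-1.283e+00) = 36.011407
iter 2: u=1.151344  f(a)=+7.065e-02  f'(a)=-1.159e+00  a ← 36.011407 − (+7.065e-02/-1.159e+00) = 36.072367
iter 3: u=1.149398  f(a)=+1.942e-04  f'(a)=-1.153e+00  a ← 36.072367 − (+1.942e-04/-1.153e+00) = 36.072535
iter 4: u=1.149392  f(a)=+1.476e-09  f'(a)=-1.153e+00  a ← 36.072535 − (+1.476e-09/-1.153e+00) = 36.072535
iter 5: u=1.149392  f(a)=+2.842e-14  f'(a)=-1.153e+00  a ← 36.072535 − (+2.842e-14/-1.153e+00) = 36.072535
converged: |Δa| < 1e-12 after 5 iterations
sag = a·(cosh(S/(2a)) − 1) = 36.072535·(cosh(1.149392) − 1) = 26.569297
T_max/T_min = cosh(S/(2a)) = 1.736552

a=36.073 sag=26.569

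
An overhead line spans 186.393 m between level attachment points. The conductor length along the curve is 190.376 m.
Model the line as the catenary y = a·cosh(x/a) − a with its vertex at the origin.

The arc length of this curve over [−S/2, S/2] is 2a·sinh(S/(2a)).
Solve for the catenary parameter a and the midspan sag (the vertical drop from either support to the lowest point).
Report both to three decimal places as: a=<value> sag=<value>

a=261.106 sag=16.810

seed: a₀ = √(S³/(24(L−S))) = √(186.393³/(24·3.983)) = 260.275700
iter 1: u=0.358068  f(a)=+2.561e-02  f'(a)=-3.100e-02  a ← 260.275700 − (+2.561e-02/-3.100e-02) = 261.101878
iter 2: u=0.356935  f(a)=+1.225e-04  f'(a)=-3.070e-02  a ← 261.101878 − (+1.225e-04/-3.070e-02) = 261.105867
iter 3: u=0.356930  f(a)=+2.830e-09  f'(a)=-3.070e-02  a ← 261.105867 − (+2.830e-09/-3.070e-02) = 261.105867
iter 4: u=0.356930  f(a)=-2.842e-14  f'(a)=-3.070e-02  a ← 261.105867 − (-2.842e-14/-3.070e-02) = 261.105867
converged: |Δa| < 1e-12 after 4 iterations
sag = a·(cosh(S/(2a)) − 1) = 261.105867·(cosh(0.356930) − 1) = 16.809640
T_max/T_min = cosh(S/(2a)) = 1.064379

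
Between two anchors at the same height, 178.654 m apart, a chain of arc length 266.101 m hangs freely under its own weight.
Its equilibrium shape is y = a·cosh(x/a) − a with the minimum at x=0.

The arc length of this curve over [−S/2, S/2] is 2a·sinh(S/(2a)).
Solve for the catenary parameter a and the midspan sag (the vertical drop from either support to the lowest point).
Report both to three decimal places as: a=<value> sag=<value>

a=55.589 sag=88.608

seed: a₀ = √(S³/(24(L−S))) = √(178.654³/(24·87.447)) = 52.124396
iter 1: u=1.713727  f(a)=+1.378e+01  f'(a)=-4.450e+00  a ← 52.124396 − (+1.378e+01/-4.450e+00) = 55.220312
iter 2: u=1.617648  f(a)=+1.323e+00  f'(a)=-3.633e+00  a ← 55.220312 − (+1.323e+00/-3.633e+00) = 55.584426
iter 3: u=1.607051  f(a)=+1.506e-02  f'(a)=-3.551e+00  a ← 55.584426 − (+1.506e-02/-3.551e+00) = 55.588666
iter 4: u=1.606928  f(a)=+2.000e-06  f'(a)=-3.550e+00  a ← 55.588666 − (+2.000e-06/-3.550e+00) = 55.588667
iter 5: u=1.606928  f(a)=+0.000e+00  f'(a)=-3.550e+00  a ← 55.588667 − (+0.000e+00/-3.550e+00) = 55.588667
converged: |Δa| < 1e-12 after 5 iterations
sag = a·(cosh(S/(2a)) − 1) = 55.588667·(cosh(1.606928) − 1) = 88.607503
T_max/T_min = cosh(S/(2a)) = 2.593985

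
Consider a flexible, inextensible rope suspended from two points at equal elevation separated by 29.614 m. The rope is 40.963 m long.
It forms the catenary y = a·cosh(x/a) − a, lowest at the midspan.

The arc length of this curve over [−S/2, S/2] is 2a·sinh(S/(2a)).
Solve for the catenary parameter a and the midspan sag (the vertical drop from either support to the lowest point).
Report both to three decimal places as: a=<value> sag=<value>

seed: a₀ = √(S³/(24(L−S))) = √(29.614³/(24·11.349)) = 9.764751
iter 1: u=1.516372  f(a)=+1.379e+00  f'(a)=-2.905e+00  a ← 9.764751 − (+1.379e+00/-2.905e+00) = 10.239331
iter 2: u=1.446091  f(a)=+1.069e-01  f'(a)=-2.470e+00  a ← 10.239331 − (+1.069e-01/-2.470e+00) = 10.282592
iter 3: u=1.440007  f(a)=+7.616e-04  f'(a)=-2.435e+00  a ← 10.282592 − (+7.616e-04/-2.435e+00) = 10.282905
iter 4: u=1.439963  f(a)=+3.929e-08  f'(a)=-2.435e+00  a ← 10.282905 − (+3.929e-08/-2.435e+00) = 10.282905
iter 5: u=1.439963  f(a)=+0.000e+00  f'(a)=-2.435e+00  a ← 10.282905 − (+0.000e+00/-2.435e+00) = 10.282905
converged: |Δa| < 1e-12 after 5 iterations
sag = a·(cosh(S/(2a)) − 1) = 10.282905·(cosh(1.439963) − 1) = 12.634991
T_max/T_min = cosh(S/(2a)) = 2.228738

a=10.283 sag=12.635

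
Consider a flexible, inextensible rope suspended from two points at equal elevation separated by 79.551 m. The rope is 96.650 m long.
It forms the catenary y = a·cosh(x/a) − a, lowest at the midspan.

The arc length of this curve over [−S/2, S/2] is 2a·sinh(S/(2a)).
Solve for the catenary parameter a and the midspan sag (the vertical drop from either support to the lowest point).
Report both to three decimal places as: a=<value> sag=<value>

a=36.102 sag=24.219

seed: a₀ = √(S³/(24(L−S))) = √(79.551³/(24·17.099)) = 35.024947
iter 1: u=1.135633  f(a)=+1.137e+00  f'(a)=-1.108e+00  a ← 35.024947 − (+1.137e+00/-1.108e+00) = 36.050949
iter 2: u=1.103314  f(a)=+5.188e-02  f'(a)=-1.009e+00  a ← 36.050949 − (+5.188e-02/-1.009e+00) = 36.102352
iter 3: u=1.101743  f(a)=+1.194e-04  f'(a)=-1.005e+00  a ← 36.102352 − (+1.194e-04/-1.005e+00) = 36.102471
iter 4: u=1.101739  f(a)=+6.359e-10  f'(a)=-1.005e+00  a ← 36.102471 − (+6.359e-10/-1.005e+00) = 36.102471
iter 5: u=1.101739  f(a)=-2.842e-14  f'(a)=-1.005e+00  a ← 36.102471 − (-2.842e-14/-1.005e+00) = 36.102471
converged: |Δa| < 1e-12 after 5 iterations
sag = a·(cosh(S/(2a)) − 1) = 36.102471·(cosh(1.101739) − 1) = 24.219118
T_max/T_min = cosh(S/(2a)) = 1.670844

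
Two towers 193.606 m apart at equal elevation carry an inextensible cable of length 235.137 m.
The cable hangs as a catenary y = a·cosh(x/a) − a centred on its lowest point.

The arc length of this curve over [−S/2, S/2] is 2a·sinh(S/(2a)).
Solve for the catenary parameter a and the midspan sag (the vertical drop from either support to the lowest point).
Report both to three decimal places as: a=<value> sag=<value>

seed: a₀ = √(S³/(24(L−S))) = √(193.606³/(24·41.531)) = 85.326986
iter 1: u=1.134495  f(a)=+2.756e+00  f'(a)=-1.105e+00  a ← 85.326986 − (+2.756e+00/-1.105e+00) = 87.821965
iter 2: u=1.102264  f(a)=+1.255e-01  f'(a)=-1.006e+00  a ← 87.821965 − (+1.255e-01/-1.006e+00) = 87.946706
iter 3: u=1.100701  f(a)=+2.877e-04  f'(a)=-1.002e+00  a ← 87.946706 − (+2.877e-04/-1.002e+00) = 87.946994
iter 4: u=1.100697  f(a)=+1.520e-09  f'(a)=-1.001e+00  a ← 87.946994 − (+1.520e-09/-1.001e+00) = 87.946994
iter 5: u=1.100697  f(a)=+2.842e-14  f'(a)=-1.001e+00  a ← 87.946994 − (+2.842e-14/-1.001e+00) = 87.946994
converged: |Δa| < 1e-12 after 5 iterations
sag = a·(cosh(S/(2a)) − 1) = 87.946994·(cosh(1.100697) − 1) = 58.876117
T_max/T_min = cosh(S/(2a)) = 1.669450

a=87.947 sag=58.876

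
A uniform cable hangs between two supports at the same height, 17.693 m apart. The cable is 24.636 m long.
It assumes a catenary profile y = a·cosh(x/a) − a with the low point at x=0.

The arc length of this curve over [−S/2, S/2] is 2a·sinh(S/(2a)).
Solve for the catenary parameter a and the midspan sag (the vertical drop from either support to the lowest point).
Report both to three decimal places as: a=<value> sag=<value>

a=6.078 sag=7.658

seed: a₀ = √(S³/(24(L−S))) = √(17.693³/(24·6.943)) = 5.765315
iter 1: u=1.534435  f(a)=+8.647e-01  f'(a)=-3.025e+00  a ← 5.765315 − (+8.647e-01/-3.025e+00) = 6.051127
iter 2: u=1.461959  f(a)=+6.846e-02  f'(a)=-2.564e+00  a ← 6.051127 − (+6.846e-02/-2.564e+00) = 6.077831
iter 3: u=1.455536  f(a)=+5.107e-04  f'(a)=-2.526e+00  a ← 6.077831 − (+5.107e-04/-2.526e+00) = 6.078034
iter 4: u=1.455487  f(a)=+2.888e-08  f'(a)=-2.525e+00  a ← 6.078034 − (+2.888e-08/-2.525e+00) = 6.078034
iter 5: u=1.455487  f(a)=+0.000e+00  f'(a)=-2.525e+00  a ← 6.078034 − (+0.000e+00/-2.525e+00) = 6.078034
converged: |Δa| < 1e-12 after 5 iterations
sag = a·(cosh(S/(2a)) − 1) = 6.078034·(cosh(1.455487) − 1) = 7.657891
T_max/T_min = cosh(S/(2a)) = 2.259929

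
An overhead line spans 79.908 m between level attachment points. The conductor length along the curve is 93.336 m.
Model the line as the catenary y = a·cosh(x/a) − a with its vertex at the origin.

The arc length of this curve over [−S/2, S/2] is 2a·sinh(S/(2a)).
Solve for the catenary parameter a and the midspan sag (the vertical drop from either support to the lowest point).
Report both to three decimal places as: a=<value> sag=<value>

seed: a₀ = √(S³/(24(L−S))) = √(79.908³/(24·13.428)) = 39.790015
iter 1: u=1.004121  f(a)=+6.934e-01  f'(a)=-7.455e-01  a ← 39.790015 − (+6.934e-01/-7.455e-01) = 40.720174
iter 2: u=0.981184  f(a)=+2.506e-02  f'(a)=-6.925e-01  a ← 40.720174 − (+2.506e-02/-6.925e-01) = 40.756363
iter 3: u=0.980313  f(a)=+3.545e-05  f'(a)=-6.905e-01  a ← 40.756363 − (+3.545e-05/-6.905e-01) = 40.756414
iter 4: u=0.980312  f(a)=+7.117e-11  f'(a)=-6.905e-01  a ← 40.756414 − (+7.117e-11/-6.905e-01) = 40.756414
iter 5: u=0.980312  f(a)=+0.000e+00  f'(a)=-6.905e-01  a ← 40.756414 − (+0.000e+00/-6.905e-01) = 40.756414
converged: |Δa| < 1e-12 after 5 iterations
sag = a·(cosh(S/(2a)) − 1) = 40.756414·(cosh(0.980312) − 1) = 21.203149
T_max/T_min = cosh(S/(2a)) = 1.520241

a=40.756 sag=21.203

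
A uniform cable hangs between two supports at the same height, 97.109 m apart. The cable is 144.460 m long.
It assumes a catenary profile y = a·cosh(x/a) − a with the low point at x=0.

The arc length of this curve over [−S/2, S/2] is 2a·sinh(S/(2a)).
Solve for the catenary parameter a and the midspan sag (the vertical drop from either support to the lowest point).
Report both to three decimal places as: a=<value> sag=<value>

seed: a₀ = √(S³/(24(L−S))) = √(97.109³/(24·47.351)) = 28.386969
iter 1: u=1.710450  f(a)=+7.429e+00  f'(a)=-4.420e+00  a ← 28.386969 − (+7.429e+00/-4.420e+00) = 30.067856
iter 2: u=1.614831  f(a)=+7.110e-01  f'(a)=-3.611e+00  a ← 30.067856 − (+7.110e-01/-3.611e+00) = 30.264760
iter 3: u=1.604325  f(a)=+8.034e-03  f'(a)=-3.530e+00  a ← 30.264760 − (+8.034e-03/-3.530e+00) = 30.267036
iter 4: u=1.604204  f(a)=+1.051e-06  f'(a)=-3.529e+00  a ← 30.267036 − (+1.051e-06/-3.529e+00) = 30.267036
iter 5: u=1.604204  f(a)=+2.842e-14  f'(a)=-3.529e+00  a ← 30.267036 − (+2.842e-14/-3.529e+00) = 30.267036
converged: |Δa| < 1e-12 after 5 iterations
sag = a·(cosh(S/(2a)) − 1) = 30.267036·(cosh(1.604204) − 1) = 48.048137
T_max/T_min = cosh(S/(2a)) = 2.587474

a=30.267 sag=48.048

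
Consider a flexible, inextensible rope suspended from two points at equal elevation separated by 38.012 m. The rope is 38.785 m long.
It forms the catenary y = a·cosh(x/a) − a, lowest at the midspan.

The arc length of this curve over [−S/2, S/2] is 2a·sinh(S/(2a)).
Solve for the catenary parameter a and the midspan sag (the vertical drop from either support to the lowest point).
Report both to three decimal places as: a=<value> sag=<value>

a=54.576 sag=3.343

seed: a₀ = √(S³/(24(L−S))) = √(38.012³/(24·0.773)) = 54.410875
iter 1: u=0.349305  f(a)=+4.730e-03  f'(a)=-2.876e-02  a ← 54.410875 − (+4.730e-03/-2.876e-02) = 54.575316
iter 2: u=0.348253  f(a)=+2.153e-05  f'(a)=-2.850e-02  a ← 54.575316 − (+2.153e-05/-2.850e-02) = 54.576071
iter 3: u=0.348248  f(a)=+4.505e-10  f'(a)=-2.850e-02  a ← 54.576071 − (+4.505e-10/-2.850e-02) = 54.576071
iter 4: u=0.348248  f(a)=+0.000e+00  f'(a)=-2.850e-02  a ← 54.576071 − (+0.000e+00/-2.850e-02) = 54.576071
converged: |Δa| < 1e-12 after 4 iterations
sag = a·(cosh(S/(2a)) − 1) = 54.576071·(cosh(0.348248) − 1) = 3.342981
T_max/T_min = cosh(S/(2a)) = 1.061254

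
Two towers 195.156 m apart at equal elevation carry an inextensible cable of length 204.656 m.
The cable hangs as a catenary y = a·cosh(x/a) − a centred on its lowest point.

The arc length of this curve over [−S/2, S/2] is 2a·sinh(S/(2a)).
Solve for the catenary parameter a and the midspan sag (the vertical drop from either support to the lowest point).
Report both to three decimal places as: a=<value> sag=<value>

a=181.857 sag=26.813

seed: a₀ = √(S³/(24(L−S))) = √(195.156³/(24·9.500)) = 180.553303
iter 1: u=0.540439  f(a)=+1.397e-01  f'(a)=-1.083e-01  a ← 180.553303 − (+1.397e-01/-1.083e-01) = 181.842824
iter 2: u=0.536606  f(a)=+1.511e-03  f'(a)=-1.060e-01  a ← 181.842824 − (+1.511e-03/-1.060e-01) = 181.857076
iter 3: u=0.536564  f(a)=+1.810e-07  f'(a)=-1.060e-01  a ← 181.857076 − (+1.810e-07/-1.060e-01) = 181.857077
iter 4: u=0.536564  f(a)=+0.000e+00  f'(a)=-1.060e-01  a ← 181.857077 − (+0.000e+00/-1.060e-01) = 181.857077
converged: |Δa| < 1e-12 after 4 iterations
sag = a·(cosh(S/(2a)) − 1) = 181.857077·(cosh(0.536564) − 1) = 26.812557
T_max/T_min = cosh(S/(2a)) = 1.147438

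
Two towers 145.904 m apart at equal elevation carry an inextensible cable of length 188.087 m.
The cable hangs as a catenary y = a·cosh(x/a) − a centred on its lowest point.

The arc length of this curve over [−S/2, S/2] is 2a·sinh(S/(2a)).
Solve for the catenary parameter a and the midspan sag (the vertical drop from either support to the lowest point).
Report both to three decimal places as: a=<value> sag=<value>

seed: a₀ = √(S³/(24(L−S))) = √(145.904³/(24·42.183)) = 55.389373
iter 1: u=1.317076  f(a)=+3.814e+00  f'(a)=-1.804e+00  a ← 55.389373 − (+3.814e+00/-1.804e+00) = 57.502989
iter 2: u=1.268664  f(a)=+2.292e-01  f'(a)=-1.593e+00  a ← 57.502989 − (+2.292e-01/-1.593e+00) = 57.646804
iter 3: u=1.265499  f(a)=+9.444e-04  f'(a)=-1.580e+00  a ← 57.646804 − (+9.444e-04/-1.580e+00) = 57.647402
iter 4: u=1.265486  f(a)=+1.619e-08  f'(a)=-1.580e+00  a ← 57.647402 − (+1.619e-08/-1.580e+00) = 57.647402
iter 5: u=1.265486  f(a)=-5.684e-14  f'(a)=-1.580e+00  a ← 57.647402 − (-5.684e-14/-1.580e+00) = 57.647402
converged: |Δa| < 1e-12 after 5 iterations
sag = a·(cosh(S/(2a)) − 1) = 57.647402·(cosh(1.265486) − 1) = 52.658549
T_max/T_min = cosh(S/(2a)) = 1.913459

a=57.647 sag=52.659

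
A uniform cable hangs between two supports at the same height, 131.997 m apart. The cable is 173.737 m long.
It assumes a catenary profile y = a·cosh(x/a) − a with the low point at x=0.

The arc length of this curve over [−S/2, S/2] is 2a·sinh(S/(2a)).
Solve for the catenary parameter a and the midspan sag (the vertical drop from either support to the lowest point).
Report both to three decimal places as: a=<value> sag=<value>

seed: a₀ = √(S³/(24(L−S))) = √(131.997³/(24·41.740)) = 47.914201
iter 1: u=1.377431  f(a)=+4.143e+00  f'(a)=-2.096e+00  a ← 47.914201 − (+4.143e+00/-2.096e+00) = 49.890952
iter 2: u=1.322855  f(a)=+2.702e-01  f'(a)=-1.831e+00  a ← 49.890952 − (+2.702e-01/-1.831e+00) = 50.038542
iter 3: u=1.318953  f(a)=+1.326e-03  f'(a)=-1.813e+00  a ← 50.038542 − (+1.326e-03/-1.813e+00) = 50.039274
iter 4: u=1.318934  f(a)=+3.231e-08  f'(a)=-1.813e+00  a ← 50.039274 − (+3.231e-08/-1.813e+00) = 50.039274
iter 5: u=1.318934  f(a)=+0.000e+00  f'(a)=-1.813e+00  a ← 50.039274 − (+0.000e+00/-1.813e+00) = 50.039274
converged: |Δa| < 1e-12 after 5 iterations
sag = a·(cosh(S/(2a)) − 1) = 50.039274·(cosh(1.318934) − 1) = 50.210740
T_max/T_min = cosh(S/(2a)) = 2.003427

a=50.039 sag=50.211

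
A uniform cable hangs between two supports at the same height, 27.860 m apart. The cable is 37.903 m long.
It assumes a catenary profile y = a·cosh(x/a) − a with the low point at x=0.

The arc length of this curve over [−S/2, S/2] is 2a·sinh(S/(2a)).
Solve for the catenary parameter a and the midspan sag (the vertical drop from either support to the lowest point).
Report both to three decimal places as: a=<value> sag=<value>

seed: a₀ = √(S³/(24(L−S))) = √(27.860³/(24·10.043)) = 9.471839
iter 1: u=1.470675  f(a)=+1.144e+00  f'(a)=-2.616e+00  a ← 9.471839 − (+1.144e+00/-2.616e+00) = 9.909023
iter 2: u=1.405789  f(a)=+8.395e-02  f'(a)=-2.245e+00  a ← 9.909023 − (+8.395e-02/-2.245e+00) = 9.946420
iter 3: u=1.400504  f(a)=+5.316e-04  f'(a)=-2.217e+00  a ← 9.946420 − (+5.316e-04/-2.217e+00) = 9.946659
iter 4: u=1.400470  f(a)=+2.161e-08  f'(a)=-2.216e+00  a ← 9.946659 − (+2.161e-08/-2.216e+00) = 9.946659
iter 5: u=1.400470  f(a)=+7.105e-15  f'(a)=-2.216e+00  a ← 9.946659 − (+7.105e-15/-2.216e+00) = 9.946659
converged: |Δa| < 1e-12 after 5 iterations
sag = a·(cosh(S/(2a)) − 1) = 9.946659·(cosh(1.400470) − 1) = 11.456504
T_max/T_min = cosh(S/(2a)) = 2.151794

a=9.947 sag=11.457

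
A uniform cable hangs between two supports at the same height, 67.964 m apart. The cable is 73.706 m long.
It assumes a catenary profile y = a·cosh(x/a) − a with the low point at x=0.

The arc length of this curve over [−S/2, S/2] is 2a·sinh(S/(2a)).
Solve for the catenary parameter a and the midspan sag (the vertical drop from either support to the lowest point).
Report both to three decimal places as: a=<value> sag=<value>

seed: a₀ = √(S³/(24(L−S))) = √(67.964³/(24·5.742)) = 47.728873
iter 1: u=0.711980  f(a)=+1.473e-01  f'(a)=-2.530e-01  a ← 47.728873 − (+1.473e-01/-2.530e-01) = 48.311038
iter 2: u=0.703400  f(a)=+2.738e-03  f'(a)=-2.437e-01  a ← 48.311038 − (+2.738e-03/-2.437e-01) = 48.322275
iter 3: u=0.703237  f(a)=+9.862e-07  f'(a)=-2.435e-01  a ← 48.322275 − (+9.862e-07/-2.435e-01) = 48.322279
iter 4: u=0.703237  f(a)=+1.137e-13  f'(a)=-2.435e-01  a ← 48.322279 − (+1.137e-13/-2.435e-01) = 48.322279
converged: |Δa| < 1e-12 after 4 iterations
sag = a·(cosh(S/(2a)) − 1) = 48.322279·(cosh(0.703237) − 1) = 12.449312
T_max/T_min = cosh(S/(2a)) = 1.257631

a=48.322 sag=12.449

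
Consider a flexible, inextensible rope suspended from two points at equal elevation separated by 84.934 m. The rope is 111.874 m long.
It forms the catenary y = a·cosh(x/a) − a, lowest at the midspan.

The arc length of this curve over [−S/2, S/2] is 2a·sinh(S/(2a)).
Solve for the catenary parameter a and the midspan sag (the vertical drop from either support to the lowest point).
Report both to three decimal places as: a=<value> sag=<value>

a=32.153 sag=32.367

seed: a₀ = √(S³/(24(L−S))) = √(84.934³/(24·26.940)) = 30.783497
iter 1: u=1.379538  f(a)=+2.683e+00  f'(a)=-2.107e+00  a ← 30.783497 − (+2.683e+00/-2.107e+00) = 32.056866
iter 2: u=1.324740  f(a)=+1.754e-01  f'(a)=-1.839e+00  a ← 32.056866 − (+1.754e-01/-1.839e+00) = 32.152241
iter 3: u=1.320810  f(a)=+8.664e-04  f'(a)=-1.821e+00  a ← 32.152241 − (+8.664e-04/-1.821e+00) = 32.152717
iter 4: u=1.320790  f(a)=+2.136e-08  f'(a)=-1.821e+00  a ← 32.152717 − (+2.136e-08/-1.821e+00) = 32.152717
iter 5: u=1.320790  f(a)=+0.000e+00  f'(a)=-1.821e+00  a ← 32.152717 − (+0.000e+00/-1.821e+00) = 32.152717
converged: |Δa| < 1e-12 after 5 iterations
sag = a·(cosh(S/(2a)) − 1) = 32.152717·(cosh(1.320790) − 1) = 32.366623
T_max/T_min = cosh(S/(2a)) = 2.006653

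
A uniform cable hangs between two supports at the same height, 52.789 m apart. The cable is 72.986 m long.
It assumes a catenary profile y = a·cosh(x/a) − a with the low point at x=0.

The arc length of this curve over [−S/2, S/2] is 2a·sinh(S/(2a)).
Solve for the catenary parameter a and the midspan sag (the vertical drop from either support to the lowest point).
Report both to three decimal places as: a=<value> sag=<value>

seed: a₀ = √(S³/(24(L−S))) = √(52.789³/(24·20.197)) = 17.420720
iter 1: u=1.515121  f(a)=+2.449e+00  f'(a)=-2.897e+00  a ← 17.420720 − (+2.449e+00/-2.897e+00) = 18.266217
iter 2: u=1.444990  f(a)=+1.896e-01  f'(a)=-2.464e+00  a ← 18.266217 − (+1.896e-01/-2.464e+00) = 18.343158
iter 3: u=1.438929  f(a)=+1.347e-03  f'(a)=-2.429e+00  a ← 18.343158 − (+1.347e-03/-2.429e+00) = 18.343713
iter 4: u=1.438885  f(a)=+6.903e-08  f'(a)=-2.429e+00  a ← 18.343713 − (+6.903e-08/-2.429e+00) = 18.343713
iter 5: u=1.438885  f(a)=-1.421e-14  f'(a)=-2.429e+00  a ← 18.343713 − (-1.421e-14/-2.429e+00) = 18.343713
converged: |Δa| < 1e-12 after 5 iterations
sag = a·(cosh(S/(2a)) − 1) = 18.343713·(cosh(1.438885) − 1) = 22.500269
T_max/T_min = cosh(S/(2a)) = 2.226593

a=18.344 sag=22.500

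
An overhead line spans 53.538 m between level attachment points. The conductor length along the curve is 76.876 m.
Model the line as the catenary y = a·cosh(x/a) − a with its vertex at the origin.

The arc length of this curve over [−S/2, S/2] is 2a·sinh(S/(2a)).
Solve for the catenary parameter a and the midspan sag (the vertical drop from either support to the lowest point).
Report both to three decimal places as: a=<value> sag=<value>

a=17.542 sag=24.710

seed: a₀ = √(S³/(24(L−S))) = √(53.538³/(24·23.338)) = 16.552202
iter 1: u=1.617247  f(a)=+3.249e+00  f'(a)=-3.630e+00  a ← 16.552202 − (+3.249e+00/-3.630e+00) = 17.447330
iter 2: u=1.534275  f(a)=+2.822e-01  f'(a)=-3.024e+00  a ← 17.447330 − (+2.822e-01/-3.024e+00) = 17.540634
iter 3: u=1.526114  f(a)=+2.576e-03  f'(a)=-2.969e+00  a ← 17.540634 − (+2.576e-03/-2.969e+00) = 17.541502
iter 4: u=1.526038  f(a)=+2.189e-07  f'(a)=-2.969e+00  a ← 17.541502 − (+2.189e-07/-2.969e+00) = 17.541502
iter 5: u=1.526038  f(a)=+1.421e-14  f'(a)=-2.969e+00  a ← 17.541502 − (+1.421e-14/-2.969e+00) = 17.541502
converged: |Δa| < 1e-12 after 5 iterations
sag = a·(cosh(S/(2a)) − 1) = 17.541502·(cosh(1.526038) − 1) = 24.709938
T_max/T_min = cosh(S/(2a)) = 2.408656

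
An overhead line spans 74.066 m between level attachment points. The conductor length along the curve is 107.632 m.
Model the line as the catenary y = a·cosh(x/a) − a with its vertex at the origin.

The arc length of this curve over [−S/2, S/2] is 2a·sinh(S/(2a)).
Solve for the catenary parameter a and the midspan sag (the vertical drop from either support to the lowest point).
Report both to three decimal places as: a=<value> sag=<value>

seed: a₀ = √(S³/(24(L−S))) = √(74.066³/(24·33.566)) = 22.458095
iter 1: u=1.648982  f(a)=+4.870e+00  f'(a)=-3.885e+00  a ← 22.458095 − (+4.870e+00/-3.885e+00) = 23.711726
iter 2: u=1.561801  f(a)=+4.376e-01  f'(a)=-3.216e+00  a ← 23.711726 − (+4.376e-01/-3.216e+00) = 23.847797
iter 3: u=1.552890  f(a)=+4.302e-03  f'(a)=-3.153e+00  a ← 23.847797 − (+4.302e-03/-3.153e+00) = 23.849162
iter 4: u=1.552801  f(a)=+4.248e-07  f'(a)=-3.152e+00  a ← 23.849162 − (+4.248e-07/-3.152e+00) = 23.849162
iter 5: u=1.552801  f(a)=+4.263e-14  f'(a)=-3.152e+00  a ← 23.849162 − (+4.263e-14/-3.152e+00) = 23.849162
converged: |Δa| < 1e-12 after 5 iterations
sag = a·(cosh(S/(2a)) − 1) = 23.849162·(cosh(1.552801) − 1) = 35.014616
T_max/T_min = cosh(S/(2a)) = 2.468170

a=23.849 sag=35.015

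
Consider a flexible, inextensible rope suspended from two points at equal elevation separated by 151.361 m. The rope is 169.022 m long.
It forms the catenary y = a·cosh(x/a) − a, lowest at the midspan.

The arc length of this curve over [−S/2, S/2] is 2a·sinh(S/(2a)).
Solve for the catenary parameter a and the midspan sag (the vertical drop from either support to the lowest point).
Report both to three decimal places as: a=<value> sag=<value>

a=91.992 sag=32.927

seed: a₀ = √(S³/(24(L−S))) = √(151.361³/(24·17.661)) = 90.449822
iter 1: u=0.836713  f(a)=+6.286e-01  f'(a)=-4.185e-01  a ← 90.449822 − (+6.286e-01/-4.185e-01) = 91.951729
iter 2: u=0.823046  f(a)=+1.600e-02  f'(a)=-3.975e-01  a ← 91.951729 − (+1.600e-02/-3.975e-01) = 91.991980
iter 3: u=0.822686  f(a)=+1.096e-05  f'(a)=-3.969e-01  a ← 91.991980 − (+1.096e-05/-3.969e-01) = 91.992008
iter 4: u=0.822686  f(a)=+5.173e-12  f'(a)=-3.969e-01  a ← 91.992008 − (+5.173e-12/-3.969e-01) = 91.992008
converged: |Δa| < 1e-12 after 4 iterations
sag = a·(cosh(S/(2a)) − 1) = 91.992008·(cosh(0.822686) − 1) = 32.926520
T_max/T_min = cosh(S/(2a)) = 1.357928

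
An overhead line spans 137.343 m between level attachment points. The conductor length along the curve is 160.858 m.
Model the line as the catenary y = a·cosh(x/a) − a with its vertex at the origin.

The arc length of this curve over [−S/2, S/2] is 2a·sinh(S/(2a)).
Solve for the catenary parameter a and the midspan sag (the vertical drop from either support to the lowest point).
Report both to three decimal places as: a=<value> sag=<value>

seed: a₀ = √(S³/(24(L−S))) = √(137.343³/(24·23.515)) = 67.753492
iter 1: u=1.013549  f(a)=+1.238e+00  f'(a)=-7.681e-01  a ← 67.753492 − (+1.238e+00/-7.681e-01) = 69.364978
iter 2: u=0.990002  f(a)=+4.554e-02  f'(a)=-7.125e-01  a ← 69.364978 − (+4.554e-02/-7.125e-01) = 69.428887
iter 3: u=0.989091  f(a)=+6.685e-05  f'(a)=-7.104e-01  a ← 69.428887 − (+6.685e-05/-7.104e-01) = 69.428981
iter 4: u=0.989090  f(a)=+1.446e-10  f'(a)=-7.104e-01  a ← 69.428981 − (+1.446e-10/-7.104e-01) = 69.428981
iter 5: u=0.989090  f(a)=-5.684e-14  f'(a)=-7.104e-01  a ← 69.428981 − (-5.684e-14/-7.104e-01) = 69.428981
converged: |Δa| < 1e-12 after 5 iterations
sag = a·(cosh(S/(2a)) − 1) = 69.428981·(cosh(0.989090) − 1) = 36.821701
T_max/T_min = cosh(S/(2a)) = 1.530351

a=69.429 sag=36.822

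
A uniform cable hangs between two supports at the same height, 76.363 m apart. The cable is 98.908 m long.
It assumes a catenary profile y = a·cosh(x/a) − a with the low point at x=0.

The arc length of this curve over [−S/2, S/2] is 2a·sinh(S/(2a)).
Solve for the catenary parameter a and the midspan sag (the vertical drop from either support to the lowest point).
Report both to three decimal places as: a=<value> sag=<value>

a=29.880 sag=27.900

seed: a₀ = √(S³/(24(L−S))) = √(76.363³/(24·22.545)) = 28.687568
iter 1: u=1.330942  f(a)=+2.083e+00  f'(a)=-1.868e+00  a ← 28.687568 − (+2.083e+00/-1.868e+00) = 29.802510
iter 2: u=1.281150  f(a)=+1.276e-01  f'(a)=-1.646e+00  a ← 29.802510 − (+1.276e-01/-1.646e+00) = 29.880037
iter 3: u=1.277826  f(a)=+5.479e-04  f'(a)=-1.632e+00  a ← 29.880037 − (+5.479e-04/-1.632e+00) = 29.880372
iter 4: u=1.277812  f(a)=+1.020e-08  f'(a)=-1.632e+00  a ← 29.880372 − (+1.020e-08/-1.632e+00) = 29.880372
iter 5: u=1.277812  f(a)=+0.000e+00  f'(a)=-1.632e+00  a ← 29.880372 − (+0.000e+00/-1.632e+00) = 29.880372
converged: |Δa| < 1e-12 after 5 iterations
sag = a·(cosh(S/(2a)) − 1) = 29.880372·(cosh(1.277812) − 1) = 27.899683
T_max/T_min = cosh(S/(2a)) = 1.933713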